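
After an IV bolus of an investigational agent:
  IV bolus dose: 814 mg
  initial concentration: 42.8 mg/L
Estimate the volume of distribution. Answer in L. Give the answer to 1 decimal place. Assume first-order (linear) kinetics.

Vd = Dose / C₀ = 814.0 / 42.8 = 19.02 L

19.0 L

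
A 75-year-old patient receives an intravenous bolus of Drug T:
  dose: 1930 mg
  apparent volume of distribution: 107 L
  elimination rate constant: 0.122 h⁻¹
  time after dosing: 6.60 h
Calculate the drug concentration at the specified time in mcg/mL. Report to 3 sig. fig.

C₀ = Dose / Vd = 1930 / 107 = 18.04 mg/L
C = C₀ · e^(−k·t) = 18.04 × e^(−0.1220 × 6.60)
  = 18.04 × 0.4470 = 8.064 mg/L
(8.064 mg/L = 8.064 mcg/mL)

8.06 mcg/mL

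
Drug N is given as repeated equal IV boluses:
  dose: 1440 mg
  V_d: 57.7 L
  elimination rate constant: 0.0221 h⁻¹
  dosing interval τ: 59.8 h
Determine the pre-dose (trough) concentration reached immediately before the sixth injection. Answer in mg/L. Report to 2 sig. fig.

C₀ per dose = Dose / Vd = 1440 / 57.7 = 24.96 mg/L
Fraction remaining after one interval: r = e^(−kτ) = e^(−0.02210 × 59.8) = 0.2667
Before dose 6, 5 doses have been given (aged 1τ, 2τ, 3τ, 4τ, 5τ).
C_trough = C₀ × (r + r² + … + r^5) = C₀ × r(1−r^5)/(1−r)
        = 24.96 × 0.2667 × (1 − 0.001349) / (1 − 0.2667) = 9.066 mg/L

9.1 mg/L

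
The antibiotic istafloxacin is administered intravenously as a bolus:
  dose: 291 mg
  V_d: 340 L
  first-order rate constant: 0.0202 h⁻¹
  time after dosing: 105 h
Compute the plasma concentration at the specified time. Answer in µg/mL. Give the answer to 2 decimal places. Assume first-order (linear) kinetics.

0.10 µg/mL

C₀ = Dose / Vd = 291.0 / 340 = 0.8559 mg/L
C = C₀ · e^(−k·t) = 0.8559 × e^(−0.02020 × 105)
  = 0.8559 × 0.1199 = 0.1026 mg/L
(0.1026 mg/L = 0.1026 µg/mL)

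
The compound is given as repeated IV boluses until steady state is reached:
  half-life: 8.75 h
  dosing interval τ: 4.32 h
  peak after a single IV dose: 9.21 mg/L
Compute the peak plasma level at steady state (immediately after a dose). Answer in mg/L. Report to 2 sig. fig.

k = ln2 / t½ = 0.693147 / 8.75 = 0.07922 h⁻¹
e^(−kτ) = e^(−0.07922 × 4.32) = 0.7102
Accumulation ratio R = 1 / (1 − e^(−kτ)) = 1 / (1 − 0.7102) = 3.451
Steady-state peak = C₀ × R = 9.21 × 3.451 = 31.78 mg/L

32 mg/L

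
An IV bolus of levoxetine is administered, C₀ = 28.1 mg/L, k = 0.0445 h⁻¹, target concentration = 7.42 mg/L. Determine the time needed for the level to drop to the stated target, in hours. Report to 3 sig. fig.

t = ln(C₀ / C) / k = ln(28.10 / 7.42) / 0.04450
  = ln(3.787) / 0.04450 = 1.332 / 0.04450 = 29.93 h

29.9 h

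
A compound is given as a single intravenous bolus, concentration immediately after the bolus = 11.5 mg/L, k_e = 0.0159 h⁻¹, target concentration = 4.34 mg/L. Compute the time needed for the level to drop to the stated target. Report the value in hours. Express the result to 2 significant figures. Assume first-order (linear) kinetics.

61 h

t = ln(C₀ / C) / k = ln(11.50 / 4.34) / 0.01590
  = ln(2.650) / 0.01590 = 0.9746 / 0.01590 = 61.30 h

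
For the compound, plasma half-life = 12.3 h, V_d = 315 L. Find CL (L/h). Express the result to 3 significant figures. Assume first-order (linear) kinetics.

k = ln2 / t½ = 0.693147 / 12.3 = 0.05635 h⁻¹
CL = k × Vd = 0.05635 × 315 = 17.75 L/h

17.8 L/h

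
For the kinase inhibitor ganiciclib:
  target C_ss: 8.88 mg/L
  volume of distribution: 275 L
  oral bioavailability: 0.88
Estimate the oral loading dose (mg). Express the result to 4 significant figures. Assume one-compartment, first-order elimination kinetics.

LD = Css × Vd / F = 8.88 × 275 / 0.88 = 2775 mg

2775 mg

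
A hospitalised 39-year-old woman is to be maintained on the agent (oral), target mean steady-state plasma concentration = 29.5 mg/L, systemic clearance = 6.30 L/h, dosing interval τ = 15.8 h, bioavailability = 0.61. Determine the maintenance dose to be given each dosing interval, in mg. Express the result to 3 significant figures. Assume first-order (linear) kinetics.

At steady state, F × (Dose/τ) = Css × CL.
Dose = Css × CL × τ / F = 29.5 × 6.300 × 15.8 / 0.61 = 4814 mg

4810 mg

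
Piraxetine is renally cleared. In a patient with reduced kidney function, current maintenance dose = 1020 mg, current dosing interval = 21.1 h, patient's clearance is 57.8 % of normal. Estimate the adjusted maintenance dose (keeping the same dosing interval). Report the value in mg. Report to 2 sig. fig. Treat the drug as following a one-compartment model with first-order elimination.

590 mg

To keep the same average steady-state level, dosing rate must scale with clearance.
CL ratio = 57.8 / 100 = 0.5780
New dose (same interval) = 1020 × 0.5780 = 589.6 mg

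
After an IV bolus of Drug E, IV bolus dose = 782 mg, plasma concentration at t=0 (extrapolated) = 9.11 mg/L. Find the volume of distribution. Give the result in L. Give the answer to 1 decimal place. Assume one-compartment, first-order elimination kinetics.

85.8 L

Vd = Dose / C₀ = 782.0 / 9.11 = 85.84 L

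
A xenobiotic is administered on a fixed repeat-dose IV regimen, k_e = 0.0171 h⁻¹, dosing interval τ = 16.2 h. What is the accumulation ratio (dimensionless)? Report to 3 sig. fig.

e^(−kτ) = e^(−0.01710 × 16.2) = 0.7580
Accumulation ratio R = 1 / (1 − e^(−kτ)) = 1 / (1 − 0.7580) = 4.132

4.13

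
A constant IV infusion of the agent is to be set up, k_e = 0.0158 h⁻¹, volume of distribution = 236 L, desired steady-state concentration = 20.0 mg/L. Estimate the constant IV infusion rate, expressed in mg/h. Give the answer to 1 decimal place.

74.6 mg/h

CL = k × Vd = 0.01580 × 236 = 3.729 L/h
At steady state, infusion rate R₀ = Css × CL = 20.0 × 3.729 = 74.58 mg/h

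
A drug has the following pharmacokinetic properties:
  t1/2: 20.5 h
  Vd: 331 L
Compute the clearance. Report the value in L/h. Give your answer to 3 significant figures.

11.2 L/h

k = ln2 / t½ = 0.693147 / 20.5 = 0.03381 h⁻¹
CL = k × Vd = 0.03381 × 331 = 11.19 L/h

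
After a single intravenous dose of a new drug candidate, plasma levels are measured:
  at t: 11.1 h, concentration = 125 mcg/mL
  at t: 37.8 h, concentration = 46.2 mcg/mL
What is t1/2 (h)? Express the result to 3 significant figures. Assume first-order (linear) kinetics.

k = ln(C₁/C₂) / (t₂ − t₁) = ln(125/46.2) / (37.8 − 11.1)
  = 0.9953 / 26.70 = 0.03728 h⁻¹
t½ = ln2 / k = 0.693147 / 0.03728 = 18.59 h

18.6 h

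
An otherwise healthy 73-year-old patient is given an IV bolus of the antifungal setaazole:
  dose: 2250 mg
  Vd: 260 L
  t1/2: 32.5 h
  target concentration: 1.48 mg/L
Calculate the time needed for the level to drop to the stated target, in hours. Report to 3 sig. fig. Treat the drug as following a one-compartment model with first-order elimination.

C₀ = Dose / Vd = 2250 / 260 = 8.654 mg/L
k = ln2 / t½ = 0.693147 / 32.5 = 0.02133 h⁻¹
t = ln(C₀ / C) / k = ln(8.654 / 1.48) / 0.02133
  = ln(5.847) / 0.02133 = 1.766 / 0.02133 = 82.79 h

82.8 h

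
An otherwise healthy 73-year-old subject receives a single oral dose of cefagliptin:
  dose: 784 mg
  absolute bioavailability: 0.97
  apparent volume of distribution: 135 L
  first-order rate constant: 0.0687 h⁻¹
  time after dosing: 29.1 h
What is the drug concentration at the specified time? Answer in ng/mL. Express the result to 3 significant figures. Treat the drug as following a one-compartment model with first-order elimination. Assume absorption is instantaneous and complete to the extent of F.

Amount reaching circulation = F × Dose = 0.97 × 784.0 = 760.5 mg
C₀ = F·Dose / Vd = 760.5 / 135 = 5.633 mg/L
C = C₀ · e^(−k·t) = 5.633 × e^(−0.06870 × 29.1)
  = 5.633 × 0.1354 = 0.7627 mg/L
Convert: 0.7627 mg/L × 1000 = 762.7 ng/mL

763 ng/mL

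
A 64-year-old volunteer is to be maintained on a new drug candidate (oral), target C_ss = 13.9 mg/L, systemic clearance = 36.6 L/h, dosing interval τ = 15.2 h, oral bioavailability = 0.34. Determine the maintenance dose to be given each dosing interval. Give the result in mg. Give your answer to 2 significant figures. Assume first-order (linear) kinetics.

23000 mg

At steady state, F × (Dose/τ) = Css × CL.
Dose = Css × CL × τ / F = 13.9 × 36.60 × 15.2 / 0.34 = 22740 mg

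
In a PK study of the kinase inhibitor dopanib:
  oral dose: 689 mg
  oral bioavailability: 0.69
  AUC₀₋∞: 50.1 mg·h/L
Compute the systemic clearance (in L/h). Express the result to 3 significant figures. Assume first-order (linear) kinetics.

9.49 L/h

CL = F·Dose / AUC = 0.69 × 689 / 50.1 = 9.489 L/h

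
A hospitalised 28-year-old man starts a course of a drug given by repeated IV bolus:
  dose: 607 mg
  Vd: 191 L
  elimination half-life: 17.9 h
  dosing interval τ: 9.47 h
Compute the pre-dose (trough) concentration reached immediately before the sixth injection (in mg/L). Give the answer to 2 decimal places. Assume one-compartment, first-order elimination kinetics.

6.03 mg/L

C₀ per dose = Dose / Vd = 607 / 191 = 3.178 mg/L
k = ln2 / t½ = 0.693147 / 17.9 = 0.03872 h⁻¹
Fraction remaining after one interval: r = e^(−kτ) = e^(−0.03872 × 9.47) = 0.6930
Before dose 6, 5 doses have been given (aged 1τ, 2τ, 3τ, 4τ, 5τ).
C_trough = C₀ × (r + r² + … + r^5) = C₀ × r(1−r^5)/(1−r)
        = 3.178 × 0.6930 × (1 − 0.1598) / (1 − 0.6930) = 6.027 mg/L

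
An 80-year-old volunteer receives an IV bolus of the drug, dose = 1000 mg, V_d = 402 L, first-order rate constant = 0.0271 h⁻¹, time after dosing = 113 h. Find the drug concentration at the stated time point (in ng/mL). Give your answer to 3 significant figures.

116 ng/mL

C₀ = Dose / Vd = 1000 / 402 = 2.488 mg/L
C = C₀ · e^(−k·t) = 2.488 × e^(−0.02710 × 113)
  = 2.488 × 0.04678 = 0.1164 mg/L
Convert: 0.1164 mg/L × 1000 = 116.4 ng/mL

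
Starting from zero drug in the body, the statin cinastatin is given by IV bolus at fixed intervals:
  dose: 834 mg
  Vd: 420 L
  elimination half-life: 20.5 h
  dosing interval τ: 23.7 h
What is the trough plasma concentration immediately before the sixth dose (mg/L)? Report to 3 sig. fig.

1.59 mg/L

C₀ per dose = Dose / Vd = 834 / 420 = 1.986 mg/L
k = ln2 / t½ = 0.693147 / 20.5 = 0.03381 h⁻¹
Fraction remaining after one interval: r = e^(−kτ) = e^(−0.03381 × 23.7) = 0.4487
Before dose 6, 5 doses have been given (aged 1τ, 2τ, 3τ, 4τ, 5τ).
C_trough = C₀ × (r + r² + … + r^5) = C₀ × r(1−r^5)/(1−r)
        = 1.986 × 0.4487 × (1 − 0.01819) / (1 − 0.4487) = 1.587 mg/L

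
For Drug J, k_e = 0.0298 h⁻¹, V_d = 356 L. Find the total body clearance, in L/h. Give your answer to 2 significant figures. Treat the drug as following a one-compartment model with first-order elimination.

CL = k × Vd = 0.0298 × 356 = 10.61 L/h

11 L/h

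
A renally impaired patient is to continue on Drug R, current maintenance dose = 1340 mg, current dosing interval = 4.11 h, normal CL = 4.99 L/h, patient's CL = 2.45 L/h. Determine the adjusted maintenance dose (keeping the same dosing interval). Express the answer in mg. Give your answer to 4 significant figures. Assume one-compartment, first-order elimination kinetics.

To keep the same average steady-state level, dosing rate must scale with clearance.
CL ratio = 2.45 / 4.99 = 0.4910
New dose (same interval) = 1340 × 0.4910 = 657.9 mg

657.9 mg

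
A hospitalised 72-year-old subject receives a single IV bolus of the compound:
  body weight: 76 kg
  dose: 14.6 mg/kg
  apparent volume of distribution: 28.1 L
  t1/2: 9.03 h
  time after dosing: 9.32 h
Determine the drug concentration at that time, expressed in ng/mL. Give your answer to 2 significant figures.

Total dose = 14.6 × 76 = 1110 mg
C₀ = Dose / Vd = 1110 / 28.1 = 39.50 mg/L
k = ln2 / t½ = 0.693147 / 9.03 = 0.07676 h⁻¹
C = C₀ · e^(−k·t) = 39.50 × e^(−0.07676 × 9.32)
  = 39.50 × 0.4890 = 19.32 mg/L
Convert: 19.32 mg/L × 1000 = 19320 ng/mL

19000 ng/mL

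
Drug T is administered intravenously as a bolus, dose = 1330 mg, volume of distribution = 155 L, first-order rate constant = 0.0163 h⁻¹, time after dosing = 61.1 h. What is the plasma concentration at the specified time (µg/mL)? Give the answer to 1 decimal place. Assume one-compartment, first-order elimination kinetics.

3.2 µg/mL

C₀ = Dose / Vd = 1330 / 155 = 8.581 mg/L
C = C₀ · e^(−k·t) = 8.581 × e^(−0.01630 × 61.1)
  = 8.581 × 0.3694 = 3.170 mg/L
(3.170 mg/L = 3.170 µg/mL)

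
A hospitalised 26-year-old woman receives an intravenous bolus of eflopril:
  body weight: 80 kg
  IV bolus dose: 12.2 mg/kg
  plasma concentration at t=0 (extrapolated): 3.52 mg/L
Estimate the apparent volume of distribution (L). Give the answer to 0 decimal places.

Dose = 12.2 × 80 = 976.0 mg
Vd = Dose / C₀ = 976.0 / 3.52 = 277.3 L

277 L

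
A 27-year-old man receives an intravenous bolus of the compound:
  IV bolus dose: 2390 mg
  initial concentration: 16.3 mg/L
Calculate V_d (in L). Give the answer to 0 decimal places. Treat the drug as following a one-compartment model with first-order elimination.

147 L

Vd = Dose / C₀ = 2390 / 16.3 = 146.6 L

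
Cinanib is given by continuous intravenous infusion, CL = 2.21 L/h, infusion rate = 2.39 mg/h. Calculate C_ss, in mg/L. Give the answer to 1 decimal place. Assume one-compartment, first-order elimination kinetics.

1.1 mg/L

At steady state Css = R₀ / CL = 2.39 / 2.210 = 1.081 mg/L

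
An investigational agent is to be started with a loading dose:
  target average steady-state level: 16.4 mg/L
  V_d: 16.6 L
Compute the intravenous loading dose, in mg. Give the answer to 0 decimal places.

272 mg

LD = Css × Vd = 16.4 × 16.6 = 272.2 mg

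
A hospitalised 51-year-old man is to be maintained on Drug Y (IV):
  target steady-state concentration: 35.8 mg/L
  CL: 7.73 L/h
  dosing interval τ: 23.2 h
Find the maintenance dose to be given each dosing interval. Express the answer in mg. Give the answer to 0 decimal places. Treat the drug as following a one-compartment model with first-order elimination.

At steady state, Dose/τ = Css × CL.
Dose = Css × CL × τ = 35.8 × 7.730 × 23.2 = 6420 mg

6420 mg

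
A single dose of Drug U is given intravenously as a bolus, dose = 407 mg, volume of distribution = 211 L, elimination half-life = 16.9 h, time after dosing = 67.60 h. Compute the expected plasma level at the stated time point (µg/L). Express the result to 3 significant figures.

121 µg/L

C₀ = Dose / Vd = 407.0 / 211 = 1.929 mg/L
k = ln2 / t½ = 0.693147 / 16.9 = 0.04101 h⁻¹
t / t½ = 67.60 / 16.9 = 4 half-lives
C = C₀ × (1/2)^4 = 1.929 × 0.06250 = 0.1206 mg/L
Convert: 0.1206 mg/L × 1000 = 120.6 µg/L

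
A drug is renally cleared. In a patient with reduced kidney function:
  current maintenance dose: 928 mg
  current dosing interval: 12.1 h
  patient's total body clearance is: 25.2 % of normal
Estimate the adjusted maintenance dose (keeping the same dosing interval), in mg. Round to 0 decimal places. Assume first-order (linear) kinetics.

234 mg

To keep the same average steady-state level, dosing rate must scale with clearance.
CL ratio = 25.2 / 100 = 0.2520
New dose (same interval) = 928 × 0.2520 = 233.9 mg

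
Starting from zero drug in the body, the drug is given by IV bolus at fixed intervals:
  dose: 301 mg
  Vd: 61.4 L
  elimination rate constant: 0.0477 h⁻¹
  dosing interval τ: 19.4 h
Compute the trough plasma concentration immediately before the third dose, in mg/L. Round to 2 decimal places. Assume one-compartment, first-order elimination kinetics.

C₀ per dose = Dose / Vd = 301 / 61.4 = 4.902 mg/L
Fraction remaining after one interval: r = e^(−kτ) = e^(−0.04770 × 19.4) = 0.3964
Before dose 3, 2 doses have been given (aged 1τ, 2τ).
C_trough = C₀ × (r + r²) = 4.902 × (0.3964 + 0.1571) = 2.713 mg/L

2.71 mg/L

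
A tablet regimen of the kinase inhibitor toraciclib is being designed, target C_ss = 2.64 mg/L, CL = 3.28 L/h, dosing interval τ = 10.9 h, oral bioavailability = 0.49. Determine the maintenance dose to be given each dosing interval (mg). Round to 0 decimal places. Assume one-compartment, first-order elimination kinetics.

At steady state, F × (Dose/τ) = Css × CL.
Dose = Css × CL × τ / F = 2.64 × 3.280 × 10.9 / 0.49 = 192.6 mg

193 mg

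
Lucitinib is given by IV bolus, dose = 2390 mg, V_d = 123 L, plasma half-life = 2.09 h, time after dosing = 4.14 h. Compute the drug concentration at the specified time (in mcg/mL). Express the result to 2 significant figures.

4.9 mcg/mL

C₀ = Dose / Vd = 2390 / 123 = 19.43 mg/L
k = ln2 / t½ = 0.693147 / 2.09 = 0.3316 h⁻¹
C = C₀ · e^(−k·t) = 19.43 × e^(−0.3316 × 4.14)
  = 19.43 × 0.2534 = 4.924 mg/L
(4.924 mg/L = 4.924 mcg/mL)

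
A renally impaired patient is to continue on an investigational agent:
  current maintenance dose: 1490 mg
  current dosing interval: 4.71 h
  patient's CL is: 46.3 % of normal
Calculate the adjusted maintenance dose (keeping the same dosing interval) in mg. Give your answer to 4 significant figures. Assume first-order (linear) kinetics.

689.9 mg

To keep the same average steady-state level, dosing rate must scale with clearance.
CL ratio = 46.3 / 100 = 0.4630
New dose (same interval) = 1490 × 0.4630 = 689.9 mg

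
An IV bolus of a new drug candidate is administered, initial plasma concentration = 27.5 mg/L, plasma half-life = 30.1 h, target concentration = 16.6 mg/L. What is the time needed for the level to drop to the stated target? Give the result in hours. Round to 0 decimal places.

22 h

k = ln2 / t½ = 0.693147 / 30.1 = 0.02303 h⁻¹
t = ln(C₀ / C) / k = ln(27.50 / 16.6) / 0.02303
  = ln(1.657) / 0.02303 = 0.5050 / 0.02303 = 21.93 h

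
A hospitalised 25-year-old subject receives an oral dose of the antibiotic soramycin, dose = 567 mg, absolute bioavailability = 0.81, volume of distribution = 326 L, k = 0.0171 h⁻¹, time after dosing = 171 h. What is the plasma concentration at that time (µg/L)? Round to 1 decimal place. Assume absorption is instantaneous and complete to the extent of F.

75.7 µg/L

Amount reaching circulation = F × Dose = 0.81 × 567.0 = 459.3 mg
C₀ = F·Dose / Vd = 459.3 / 326 = 1.409 mg/L
C = C₀ · e^(−k·t) = 1.409 × e^(−0.01710 × 171)
  = 1.409 × 0.05371 = 0.07568 mg/L
Convert: 0.07568 mg/L × 1000 = 75.68 µg/L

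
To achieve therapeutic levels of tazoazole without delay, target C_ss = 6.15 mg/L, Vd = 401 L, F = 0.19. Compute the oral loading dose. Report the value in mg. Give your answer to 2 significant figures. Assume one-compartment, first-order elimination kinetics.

LD = Css × Vd / F = 6.15 × 401 / 0.19 = 12980 mg

13000 mg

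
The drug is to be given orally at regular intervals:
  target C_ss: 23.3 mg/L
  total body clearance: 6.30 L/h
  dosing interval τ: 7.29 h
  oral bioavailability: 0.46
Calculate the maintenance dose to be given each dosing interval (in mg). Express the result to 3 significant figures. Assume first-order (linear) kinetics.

At steady state, F × (Dose/τ) = Css × CL.
Dose = Css × CL × τ / F = 23.3 × 6.300 × 7.29 / 0.46 = 2326 mg

2330 mg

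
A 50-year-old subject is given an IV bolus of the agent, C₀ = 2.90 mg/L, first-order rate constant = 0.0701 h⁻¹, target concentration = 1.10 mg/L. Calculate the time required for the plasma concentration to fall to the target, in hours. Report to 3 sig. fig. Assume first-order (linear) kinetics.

t = ln(C₀ / C) / k = ln(2.900 / 1.10) / 0.07010
  = ln(2.636) / 0.07010 = 0.9693 / 0.07010 = 13.83 h

13.8 h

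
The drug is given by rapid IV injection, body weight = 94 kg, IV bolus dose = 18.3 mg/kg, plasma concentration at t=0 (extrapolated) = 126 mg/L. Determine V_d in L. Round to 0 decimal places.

14 L

Dose = 18.3 × 94 = 1720 mg
Vd = Dose / C₀ = 1720 / 126 = 13.65 L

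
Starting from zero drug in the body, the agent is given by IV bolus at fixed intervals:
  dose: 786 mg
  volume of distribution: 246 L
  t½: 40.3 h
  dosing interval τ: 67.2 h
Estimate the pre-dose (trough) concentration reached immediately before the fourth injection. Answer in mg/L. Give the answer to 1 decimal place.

1.4 mg/L

C₀ per dose = Dose / Vd = 786 / 246 = 3.195 mg/L
k = ln2 / t½ = 0.693147 / 40.3 = 0.01720 h⁻¹
Fraction remaining after one interval: r = e^(−kτ) = e^(−0.01720 × 67.2) = 0.3148
Before dose 4, 3 doses have been given (aged 1τ, 2τ, 3τ).
C_trough = C₀ × (r + r² + … + r^3) = C₀ × r(1−r^3)/(1−r)
        = 3.195 × 0.3148 × (1 − 0.03120) / (1 − 0.3148) = 1.422 mg/L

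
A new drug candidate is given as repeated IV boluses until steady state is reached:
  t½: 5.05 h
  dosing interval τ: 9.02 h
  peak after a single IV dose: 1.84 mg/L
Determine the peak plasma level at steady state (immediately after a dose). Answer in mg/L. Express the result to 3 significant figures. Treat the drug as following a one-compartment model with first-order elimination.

k = ln2 / t½ = 0.693147 / 5.05 = 0.1373 h⁻¹
e^(−kτ) = e^(−0.1373 × 9.02) = 0.2898
Accumulation ratio R = 1 / (1 − e^(−kτ)) = 1 / (1 − 0.2898) = 1.408
Steady-state peak = C₀ × R = 1.84 × 1.408 = 2.591 mg/L

2.59 mg/L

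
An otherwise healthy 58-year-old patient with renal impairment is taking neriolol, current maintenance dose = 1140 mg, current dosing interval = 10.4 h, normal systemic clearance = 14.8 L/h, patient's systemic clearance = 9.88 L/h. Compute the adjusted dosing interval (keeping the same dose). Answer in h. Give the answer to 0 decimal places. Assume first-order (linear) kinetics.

To keep the same average steady-state level, dosing rate must scale with clearance.
CL ratio = 9.88 / 14.8 = 0.6676
New interval (same dose) = 10.4 / 0.6676 = 15.58 h

16 h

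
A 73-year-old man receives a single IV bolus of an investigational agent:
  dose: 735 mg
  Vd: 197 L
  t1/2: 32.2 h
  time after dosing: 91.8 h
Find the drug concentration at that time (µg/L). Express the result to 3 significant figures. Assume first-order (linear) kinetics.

C₀ = Dose / Vd = 735.0 / 197 = 3.731 mg/L
k = ln2 / t½ = 0.693147 / 32.2 = 0.02153 h⁻¹
C = C₀ · e^(−k·t) = 3.731 × e^(−0.02153 × 91.8)
  = 3.731 × 0.1386 = 0.5171 mg/L
Convert: 0.5171 mg/L × 1000 = 517.1 µg/L

517 µg/L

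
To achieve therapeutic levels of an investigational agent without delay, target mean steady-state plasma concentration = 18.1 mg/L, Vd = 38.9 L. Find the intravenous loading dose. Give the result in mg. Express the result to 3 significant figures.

704 mg

LD = Css × Vd = 18.1 × 38.9 = 704.1 mg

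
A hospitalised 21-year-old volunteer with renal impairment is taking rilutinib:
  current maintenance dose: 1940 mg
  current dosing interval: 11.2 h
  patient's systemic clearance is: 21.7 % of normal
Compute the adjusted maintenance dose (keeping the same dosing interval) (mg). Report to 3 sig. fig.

To keep the same average steady-state level, dosing rate must scale with clearance.
CL ratio = 21.7 / 100 = 0.2170
New dose (same interval) = 1940 × 0.2170 = 421.0 mg

421 mg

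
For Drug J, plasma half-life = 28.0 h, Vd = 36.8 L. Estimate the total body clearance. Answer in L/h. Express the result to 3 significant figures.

k = ln2 / t½ = 0.693147 / 28.0 = 0.02476 h⁻¹
CL = k × Vd = 0.02476 × 36.8 = 0.9112 L/h

0.911 L/h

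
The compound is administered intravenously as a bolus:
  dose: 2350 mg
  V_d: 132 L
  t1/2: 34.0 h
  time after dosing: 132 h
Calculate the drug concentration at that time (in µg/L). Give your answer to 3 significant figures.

C₀ = Dose / Vd = 2350 / 132 = 17.80 mg/L
k = ln2 / t½ = 0.693147 / 34.0 = 0.02039 h⁻¹
C = C₀ · e^(−k·t) = 17.80 × e^(−0.02039 × 132)
  = 17.80 × 0.06778 = 1.206 mg/L
Convert: 1.206 mg/L × 1000 = 1206 µg/L

1210 µg/L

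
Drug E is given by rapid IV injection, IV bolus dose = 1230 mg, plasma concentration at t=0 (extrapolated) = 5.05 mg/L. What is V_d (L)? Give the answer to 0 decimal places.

244 L

Vd = Dose / C₀ = 1230 / 5.05 = 243.6 L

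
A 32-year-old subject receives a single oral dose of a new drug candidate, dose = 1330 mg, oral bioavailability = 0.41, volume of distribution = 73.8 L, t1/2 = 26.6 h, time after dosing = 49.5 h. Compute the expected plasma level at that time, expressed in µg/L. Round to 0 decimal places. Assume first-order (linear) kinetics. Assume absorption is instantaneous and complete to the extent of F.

Amount reaching circulation = F × Dose = 0.41 × 1330 = 545.3 mg
C₀ = F·Dose / Vd = 545.3 / 73.8 = 7.389 mg/L
k = ln2 / t½ = 0.693147 / 26.6 = 0.02606 h⁻¹
C = C₀ · e^(−k·t) = 7.389 × e^(−0.02606 × 49.5)
  = 7.389 × 0.2753 = 2.034 mg/L
Convert: 2.034 mg/L × 1000 = 2034 µg/L

2034 µg/L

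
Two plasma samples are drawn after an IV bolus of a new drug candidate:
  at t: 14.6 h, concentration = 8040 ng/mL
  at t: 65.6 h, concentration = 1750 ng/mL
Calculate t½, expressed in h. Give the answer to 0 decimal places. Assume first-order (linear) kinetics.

k = ln(C₁/C₂) / (t₂ − t₁) = ln(8040/1750) / (65.6 − 14.6)
  = 1.525 / 51.00 = 0.02990 h⁻¹
t½ = ln2 / k = 0.693147 / 0.02990 = 23.18 h

23 h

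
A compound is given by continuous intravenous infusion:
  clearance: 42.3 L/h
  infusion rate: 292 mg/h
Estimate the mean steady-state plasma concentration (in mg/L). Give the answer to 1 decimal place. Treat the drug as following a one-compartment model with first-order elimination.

At steady state Css = R₀ / CL = 292 / 42.30 = 6.903 mg/L

6.9 mg/L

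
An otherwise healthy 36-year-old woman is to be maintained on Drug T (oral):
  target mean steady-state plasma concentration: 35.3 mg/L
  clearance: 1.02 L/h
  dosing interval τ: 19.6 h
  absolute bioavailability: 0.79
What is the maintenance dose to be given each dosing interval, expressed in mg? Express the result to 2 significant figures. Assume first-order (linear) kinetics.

890 mg

At steady state, F × (Dose/τ) = Css × CL.
Dose = Css × CL × τ / F = 35.3 × 1.020 × 19.6 / 0.79 = 893.3 mg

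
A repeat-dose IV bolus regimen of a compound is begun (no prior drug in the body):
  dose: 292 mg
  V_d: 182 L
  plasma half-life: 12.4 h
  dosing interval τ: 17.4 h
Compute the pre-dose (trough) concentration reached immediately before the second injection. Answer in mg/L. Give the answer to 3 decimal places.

0.607 mg/L

C₀ per dose = Dose / Vd = 292 / 182 = 1.604 mg/L
k = ln2 / t½ = 0.693147 / 12.4 = 0.05590 h⁻¹
Fraction remaining after one interval: r = e^(−kτ) = e^(−0.05590 × 17.4) = 0.3781
Before dose 2, 1 dose has been given (aged 1τ).
C_trough = C₀ × r = 1.604 × 0.3781 = 0.6065 mg/L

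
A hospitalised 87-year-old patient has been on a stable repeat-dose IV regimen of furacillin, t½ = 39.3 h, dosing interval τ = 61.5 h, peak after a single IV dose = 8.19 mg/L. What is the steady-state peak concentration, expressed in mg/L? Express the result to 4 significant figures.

k = ln2 / t½ = 0.693147 / 39.3 = 0.01764 h⁻¹
e^(−kτ) = e^(−0.01764 × 61.5) = 0.3379
Accumulation ratio R = 1 / (1 − e^(−kτ)) = 1 / (1 − 0.3379) = 1.510
Steady-state peak = C₀ × R = 8.19 × 1.510 = 12.37 mg/L

12.37 mg/L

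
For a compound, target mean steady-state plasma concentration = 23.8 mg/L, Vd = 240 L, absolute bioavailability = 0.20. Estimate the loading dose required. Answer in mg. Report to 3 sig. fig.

LD = Css × Vd / F = 23.8 × 240 / 0.20 = 28560 mg

28600 mg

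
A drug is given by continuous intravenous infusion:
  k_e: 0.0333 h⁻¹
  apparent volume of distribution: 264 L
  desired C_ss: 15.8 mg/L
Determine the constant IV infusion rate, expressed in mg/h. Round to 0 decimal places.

139 mg/h

CL = k × Vd = 0.03330 × 264 = 8.791 L/h
At steady state, infusion rate R₀ = Css × CL = 15.8 × 8.791 = 138.9 mg/h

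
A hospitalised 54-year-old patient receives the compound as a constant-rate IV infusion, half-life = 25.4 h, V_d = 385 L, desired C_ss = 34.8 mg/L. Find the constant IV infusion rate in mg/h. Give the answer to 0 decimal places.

366 mg/h

k = ln2 / t½ = 0.693147 / 25.4 = 0.02729 h⁻¹
CL = k × Vd = 0.02729 × 385 = 10.51 L/h
At steady state, infusion rate R₀ = Css × CL = 34.8 × 10.51 = 365.7 mg/h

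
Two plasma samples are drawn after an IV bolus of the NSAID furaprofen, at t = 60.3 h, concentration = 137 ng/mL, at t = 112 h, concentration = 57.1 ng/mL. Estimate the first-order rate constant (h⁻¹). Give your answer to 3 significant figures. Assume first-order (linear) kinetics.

0.0169 h⁻¹

k = ln(C₁/C₂) / (t₂ − t₁) = ln(137/57.1) / (112 − 60.3)
  = 0.8752 / 51.70 = 0.01693 h⁻¹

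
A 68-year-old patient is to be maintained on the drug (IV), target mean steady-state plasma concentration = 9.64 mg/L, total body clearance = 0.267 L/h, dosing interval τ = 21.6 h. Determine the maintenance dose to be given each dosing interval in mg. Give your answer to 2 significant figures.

At steady state, Dose/τ = Css × CL.
Dose = Css × CL × τ = 9.64 × 0.2670 × 21.6 = 55.60 mg

56 mg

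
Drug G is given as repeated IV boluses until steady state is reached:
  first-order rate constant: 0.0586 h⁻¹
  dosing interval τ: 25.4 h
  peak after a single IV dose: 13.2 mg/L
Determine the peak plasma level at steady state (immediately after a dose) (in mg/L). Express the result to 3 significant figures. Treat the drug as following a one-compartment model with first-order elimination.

e^(−kτ) = e^(−0.05860 × 25.4) = 0.2257
Accumulation ratio R = 1 / (1 − e^(−kτ)) = 1 / (1 − 0.2257) = 1.291
Steady-state peak = C₀ × R = 13.2 × 1.291 = 17.04 mg/L

17.0 mg/L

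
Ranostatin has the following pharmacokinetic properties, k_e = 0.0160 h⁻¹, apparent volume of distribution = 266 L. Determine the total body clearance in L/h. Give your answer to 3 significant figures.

4.26 L/h

CL = k × Vd = 0.0160 × 266 = 4.256 L/h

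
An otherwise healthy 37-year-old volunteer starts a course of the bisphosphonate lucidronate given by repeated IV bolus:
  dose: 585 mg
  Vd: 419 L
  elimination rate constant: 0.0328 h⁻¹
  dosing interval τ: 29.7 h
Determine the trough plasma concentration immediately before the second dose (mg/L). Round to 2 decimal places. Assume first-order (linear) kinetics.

C₀ per dose = Dose / Vd = 585 / 419 = 1.396 mg/L
Fraction remaining after one interval: r = e^(−kτ) = e^(−0.03280 × 29.7) = 0.3775
Before dose 2, 1 dose has been given (aged 1τ).
C_trough = C₀ × r = 1.396 × 0.3775 = 0.5270 mg/L

0.53 mg/L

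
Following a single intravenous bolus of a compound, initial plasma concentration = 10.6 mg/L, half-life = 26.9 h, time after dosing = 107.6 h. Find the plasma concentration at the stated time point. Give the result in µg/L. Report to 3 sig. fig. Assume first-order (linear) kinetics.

663 µg/L

k = ln2 / t½ = 0.693147 / 26.9 = 0.02577 h⁻¹
t / t½ = 107.6 / 26.9 = 4 half-lives
C = C₀ × (1/2)^4 = 10.60 × 0.06250 = 0.6625 mg/L
Convert: 0.6625 mg/L × 1000 = 662.5 µg/L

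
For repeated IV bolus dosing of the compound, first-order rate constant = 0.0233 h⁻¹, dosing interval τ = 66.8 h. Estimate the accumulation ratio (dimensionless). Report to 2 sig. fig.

e^(−kτ) = e^(−0.02330 × 66.8) = 0.2109
Accumulation ratio R = 1 / (1 − e^(−kτ)) = 1 / (1 − 0.2109) = 1.267

1.3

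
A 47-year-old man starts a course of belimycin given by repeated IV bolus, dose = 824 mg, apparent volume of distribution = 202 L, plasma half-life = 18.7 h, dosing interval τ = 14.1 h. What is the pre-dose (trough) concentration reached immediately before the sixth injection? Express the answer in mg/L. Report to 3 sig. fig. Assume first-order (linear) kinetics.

C₀ per dose = Dose / Vd = 824 / 202 = 4.079 mg/L
k = ln2 / t½ = 0.693147 / 18.7 = 0.03707 h⁻¹
Fraction remaining after one interval: r = e^(−kτ) = e^(−0.03707 × 14.1) = 0.5929
Before dose 6, 5 doses have been given (aged 1τ, 2τ, 3τ, 4τ, 5τ).
C_trough = C₀ × (r + r² + … + r^5) = C₀ × r(1−r^5)/(1−r)
        = 4.079 × 0.5929 × (1 − 0.07327) / (1 − 0.5929) = 5.505 mg/L

5.51 mg/L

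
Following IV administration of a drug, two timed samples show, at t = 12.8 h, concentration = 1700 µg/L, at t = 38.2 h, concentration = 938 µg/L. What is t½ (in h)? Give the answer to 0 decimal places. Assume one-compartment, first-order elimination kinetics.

k = ln(C₁/C₂) / (t₂ − t₁) = ln(1700/938) / (38.2 − 12.8)
  = 0.5946 / 25.40 = 0.02341 h⁻¹
t½ = ln2 / k = 0.693147 / 0.02341 = 29.61 h

30 h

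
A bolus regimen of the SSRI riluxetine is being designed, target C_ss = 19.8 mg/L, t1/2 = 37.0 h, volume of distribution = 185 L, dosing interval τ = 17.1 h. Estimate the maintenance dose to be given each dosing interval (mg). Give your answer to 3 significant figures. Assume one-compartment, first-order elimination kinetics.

k = ln2 / t½ = 0.693147 / 37.0 = 0.01873 h⁻¹
CL = k × Vd = 0.01873 × 185 = 3.465 L/h
At steady state, Dose/τ = Css × CL.
Dose = Css × CL × τ = 19.8 × 3.465 × 17.1 = 1173 mg

1170 mg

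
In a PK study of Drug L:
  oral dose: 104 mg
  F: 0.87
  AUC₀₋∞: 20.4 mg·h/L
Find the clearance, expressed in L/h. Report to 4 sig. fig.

CL = F·Dose / AUC = 0.87 × 104 / 20.4 = 4.435 L/h

4.435 L/h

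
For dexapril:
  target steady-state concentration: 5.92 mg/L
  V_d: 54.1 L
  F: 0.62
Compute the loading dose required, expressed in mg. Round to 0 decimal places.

517 mg

LD = Css × Vd / F = 5.92 × 54.1 / 0.62 = 516.6 mg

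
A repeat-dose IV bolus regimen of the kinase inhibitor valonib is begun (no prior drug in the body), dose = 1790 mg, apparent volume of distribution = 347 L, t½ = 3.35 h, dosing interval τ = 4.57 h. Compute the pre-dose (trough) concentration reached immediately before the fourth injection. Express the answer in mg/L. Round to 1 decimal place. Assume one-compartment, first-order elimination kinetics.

3.1 mg/L

C₀ per dose = Dose / Vd = 1790 / 347 = 5.159 mg/L
k = ln2 / t½ = 0.693147 / 3.35 = 0.2069 h⁻¹
Fraction remaining after one interval: r = e^(−kτ) = e^(−0.2069 × 4.57) = 0.3885
Before dose 4, 3 doses have been given (aged 1τ, 2τ, 3τ).
C_trough = C₀ × (r + r² + … + r^3) = C₀ × r(1−r^3)/(1−r)
        = 5.159 × 0.3885 × (1 − 0.05864) / (1 − 0.3885) = 3.085 mg/L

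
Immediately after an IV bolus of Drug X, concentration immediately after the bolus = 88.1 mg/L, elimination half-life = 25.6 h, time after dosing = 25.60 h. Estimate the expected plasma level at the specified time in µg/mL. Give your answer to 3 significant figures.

k = ln2 / t½ = 0.693147 / 25.6 = 0.02708 h⁻¹
t / t½ = 25.60 / 25.6 = 1 half-lives
C = C₀ × (1/2)^1 = 88.10 × 0.5000 = 44.05 mg/L
(44.05 mg/L = 44.05 µg/mL)

44.1 µg/mL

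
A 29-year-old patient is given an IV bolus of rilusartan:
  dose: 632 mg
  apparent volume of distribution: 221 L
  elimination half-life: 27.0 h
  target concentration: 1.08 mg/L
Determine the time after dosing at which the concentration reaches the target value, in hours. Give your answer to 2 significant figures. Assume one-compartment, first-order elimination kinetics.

C₀ = Dose / Vd = 632.0 / 221 = 2.860 mg/L
k = ln2 / t½ = 0.693147 / 27.0 = 0.02567 h⁻¹
t = ln(C₀ / C) / k = ln(2.860 / 1.08) / 0.02567
  = ln(2.648) / 0.02567 = 0.9738 / 0.02567 = 37.94 h

38 h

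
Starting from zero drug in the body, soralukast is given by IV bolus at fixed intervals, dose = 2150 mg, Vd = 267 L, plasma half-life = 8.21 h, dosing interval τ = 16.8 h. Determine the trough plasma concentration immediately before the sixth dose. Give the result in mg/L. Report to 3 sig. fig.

2.57 mg/L

C₀ per dose = Dose / Vd = 2150 / 267 = 8.052 mg/L
k = ln2 / t½ = 0.693147 / 8.21 = 0.08443 h⁻¹
Fraction remaining after one interval: r = e^(−kτ) = e^(−0.08443 × 16.8) = 0.2421
Before dose 6, 5 doses have been given (aged 1τ, 2τ, 3τ, 4τ, 5τ).
C_trough = C₀ × (r + r² + … + r^5) = C₀ × r(1−r^5)/(1−r)
        = 8.052 × 0.2421 × (1 − 0.0008317) / (1 − 0.2421) = 2.570 mg/L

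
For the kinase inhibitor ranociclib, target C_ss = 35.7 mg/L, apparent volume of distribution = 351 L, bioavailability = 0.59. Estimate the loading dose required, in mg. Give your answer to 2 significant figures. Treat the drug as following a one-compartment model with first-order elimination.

LD = Css × Vd / F = 35.7 × 351 / 0.59 = 21240 mg

21000 mg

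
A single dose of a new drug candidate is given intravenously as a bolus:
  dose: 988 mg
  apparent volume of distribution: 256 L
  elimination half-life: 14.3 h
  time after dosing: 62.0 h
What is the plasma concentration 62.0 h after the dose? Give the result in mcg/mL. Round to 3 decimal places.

0.191 mcg/mL

C₀ = Dose / Vd = 988.0 / 256 = 3.859 mg/L
k = ln2 / t½ = 0.693147 / 14.3 = 0.04847 h⁻¹
C = C₀ · e^(−k·t) = 3.859 × e^(−0.04847 × 62.0)
  = 3.859 × 0.04953 = 0.1911 mg/L
(0.1911 mg/L = 0.1911 mcg/mL)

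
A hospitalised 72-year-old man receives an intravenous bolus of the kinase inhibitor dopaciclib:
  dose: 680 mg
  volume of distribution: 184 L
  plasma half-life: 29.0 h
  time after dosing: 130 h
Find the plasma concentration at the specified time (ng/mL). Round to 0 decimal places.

165 ng/mL

C₀ = Dose / Vd = 680.0 / 184 = 3.696 mg/L
k = ln2 / t½ = 0.693147 / 29.0 = 0.02390 h⁻¹
C = C₀ · e^(−k·t) = 3.696 × e^(−0.02390 × 130)
  = 3.696 × 0.04473 = 0.1653 mg/L
Convert: 0.1653 mg/L × 1000 = 165.3 ng/mL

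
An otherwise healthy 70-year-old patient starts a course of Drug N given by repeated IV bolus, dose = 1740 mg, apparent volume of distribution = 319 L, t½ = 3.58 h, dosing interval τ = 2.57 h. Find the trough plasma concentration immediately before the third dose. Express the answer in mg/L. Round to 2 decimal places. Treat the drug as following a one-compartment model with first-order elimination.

C₀ per dose = Dose / Vd = 1740 / 319 = 5.455 mg/L
k = ln2 / t½ = 0.693147 / 3.58 = 0.1936 h⁻¹
Fraction remaining after one interval: r = e^(−kτ) = e^(−0.1936 × 2.57) = 0.6080
Before dose 3, 2 doses have been given (aged 1τ, 2τ).
C_trough = C₀ × (r + r²) = 5.455 × (0.6080 + 0.3697) = 5.333 mg/L

5.33 mg/L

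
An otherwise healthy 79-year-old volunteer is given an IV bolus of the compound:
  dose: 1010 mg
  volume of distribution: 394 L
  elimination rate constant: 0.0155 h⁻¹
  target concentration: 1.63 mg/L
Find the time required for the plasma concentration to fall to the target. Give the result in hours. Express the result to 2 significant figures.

29 h

C₀ = Dose / Vd = 1010 / 394 = 2.563 mg/L
t = ln(C₀ / C) / k = ln(2.563 / 1.63) / 0.01550
  = ln(1.572) / 0.01550 = 0.4523 / 0.01550 = 29.18 h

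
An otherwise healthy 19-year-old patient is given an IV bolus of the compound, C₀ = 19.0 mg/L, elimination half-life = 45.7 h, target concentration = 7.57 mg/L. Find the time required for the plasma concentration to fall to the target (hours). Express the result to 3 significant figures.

k = ln2 / t½ = 0.693147 / 45.7 = 0.01517 h⁻¹
t = ln(C₀ / C) / k = ln(19.00 / 7.57) / 0.01517
  = ln(2.510) / 0.01517 = 0.9203 / 0.01517 = 60.67 h

60.7 h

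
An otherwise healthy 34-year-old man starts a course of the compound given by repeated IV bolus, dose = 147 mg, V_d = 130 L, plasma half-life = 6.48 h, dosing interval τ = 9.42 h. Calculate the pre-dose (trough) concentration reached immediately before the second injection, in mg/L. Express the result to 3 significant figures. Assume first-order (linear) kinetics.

C₀ per dose = Dose / Vd = 147 / 130 = 1.131 mg/L
k = ln2 / t½ = 0.693147 / 6.48 = 0.1070 h⁻¹
Fraction remaining after one interval: r = e^(−kτ) = e^(−0.1070 × 9.42) = 0.3650
Before dose 2, 1 dose has been given (aged 1τ).
C_trough = C₀ × r = 1.131 × 0.3650 = 0.4128 mg/L

0.413 mg/L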